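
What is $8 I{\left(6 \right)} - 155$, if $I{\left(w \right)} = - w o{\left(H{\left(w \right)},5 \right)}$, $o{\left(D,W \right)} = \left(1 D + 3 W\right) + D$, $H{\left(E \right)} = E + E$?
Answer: $-2027$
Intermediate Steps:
$H{\left(E \right)} = 2 E$
$o{\left(D,W \right)} = 2 D + 3 W$ ($o{\left(D,W \right)} = \left(D + 3 W\right) + D = 2 D + 3 W$)
$I{\left(w \right)} = - w \left(15 + 4 w\right)$ ($I{\left(w \right)} = - w \left(2 \cdot 2 w + 3 \cdot 5\right) = - w \left(4 w + 15\right) = - w \left(15 + 4 w\right)$)
$8 I{\left(6 \right)} - 155 = 8 \left(\left(-1\right) 6 \left(15 + 4 \cdot 6\right)\right) - 155 = 8 \left(\left(-1\right) 6 \left(15 + 24\right)\right) - 155 = 8 \left(\left(-1\right) 6 \cdot 39\right) - 155 = 8 \left(-234\right) - 155 = -1872 - 155 = -2027$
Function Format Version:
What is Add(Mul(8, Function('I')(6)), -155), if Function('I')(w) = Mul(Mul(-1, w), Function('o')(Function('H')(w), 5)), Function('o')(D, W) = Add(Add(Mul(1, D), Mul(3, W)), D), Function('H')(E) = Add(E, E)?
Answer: -2027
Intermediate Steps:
Function('H')(E) = Mul(2, E)
Function('o')(D, W) = Add(Mul(2, D), Mul(3, W)) (Function('o')(D, W) = Add(Add(D, Mul(3, W)), D) = Add(Mul(2, D), Mul(3, W)))
Function('I')(w) = Mul(-1, w, Add(15, Mul(4, w))) (Function('I')(w) = Mul(Mul(-1, w), Add(Mul(2, Mul(2, w)), Mul(3, 5))) = Mul(Mul(-1, w), Add(Mul(4, w), 15)) = Mul(Mul(-1, w), Add(15, Mul(4, w))) = Mul(-1, w, Add(15, Mul(4, w))))
Add(Mul(8, Function('I')(6)), -155) = Add(Mul(8, Mul(-1, 6, Add(15, Mul(4, 6)))), -155) = Add(Mul(8, Mul(-1, 6, Add(15, 24))), -155) = Add(Mul(8, Mul(-1, 6, 39)), -155) = Add(Mul(8, -234), -155) = Add(-1872, -155) = -2027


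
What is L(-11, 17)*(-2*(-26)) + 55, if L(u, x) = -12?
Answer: -569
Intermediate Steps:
L(-11, 17)*(-2*(-26)) + 55 = -(-24)*(-26) + 55 = -12*52 + 55 = -624 + 55 = -569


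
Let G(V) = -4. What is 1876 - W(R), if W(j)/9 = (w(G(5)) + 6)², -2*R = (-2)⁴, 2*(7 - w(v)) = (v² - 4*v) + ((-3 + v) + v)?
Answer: 7279/4 ≈ 1819.8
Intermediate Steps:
w(v) = 17/2 + v - v²/2 (w(v) = 7 - ((v² - 4*v) + ((-3 + v) + v))/2 = 7 - ((v² - 4*v) + (-3 + 2*v))/2 = 7 - (-3 + v² - 2*v)/2 = 7 + (3/2 + v - v²/2) = 17/2 + v - v²/2)
R = -8 (R = -½*(-2)⁴ = -½*16 = -8)
W(j) = 225/4 (W(j) = 9*((17/2 - 4 - ½*(-4)²) + 6)² = 9*((17/2 - 4 - ½*16) + 6)² = 9*((17/2 - 4 - 8) + 6)² = 9*(-7/2 + 6)² = 9*(5/2)² = 9*(25/4) = 225/4)
1876 - W(R) = 1876 - 1*225/4 = 1876 - 225/4 = 7279/4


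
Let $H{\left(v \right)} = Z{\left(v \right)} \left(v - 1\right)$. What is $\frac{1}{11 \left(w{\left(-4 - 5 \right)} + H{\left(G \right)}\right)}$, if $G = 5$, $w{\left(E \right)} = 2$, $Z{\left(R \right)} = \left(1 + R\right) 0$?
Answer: $\frac{1}{22} \approx 0.045455$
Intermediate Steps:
$Z{\left(R \right)} = 0$
$H{\left(v \right)} = 0$ ($H{\left(v \right)} = 0 \left(v - 1\right) = 0 \left(-1 + v\right) = 0$)
$\frac{1}{11 \left(w{\left(-4 - 5 \right)} + H{\left(G \right)}\right)} = \frac{1}{11 \left(2 + 0\right)} = \frac{1}{11 \cdot 2} = \frac{1}{22}$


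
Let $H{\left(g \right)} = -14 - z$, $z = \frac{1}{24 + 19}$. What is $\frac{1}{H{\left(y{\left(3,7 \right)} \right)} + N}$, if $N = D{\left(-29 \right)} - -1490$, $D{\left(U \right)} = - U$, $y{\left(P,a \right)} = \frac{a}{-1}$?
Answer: $\frac{43}{64714} \approx 0.00066446$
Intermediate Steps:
$y{\left(P,a \right)} = - a$ ($y{\left(P,a \right)} = a \left(-1\right) = - a$)
$z = \frac{1}{43} \approx 0.023256$
$H{\left(g \right)} = - \frac{603}{43}$ ($H{\left(g \right)} = -14 - \frac{1}{43} = - \frac{603}{43}$)
$N = 1519$ ($N = \left(-1\right) \left(-29\right) - -1490 = 29 + 1490 = 1519$)
$\frac{1}{H{\left(y{\left(3,7 \right)} \right)} + N} = \frac{1}{- \frac{603}{43} + 1519} = \frac{1}{\frac{64714}{43}} = \frac{43}{64714}$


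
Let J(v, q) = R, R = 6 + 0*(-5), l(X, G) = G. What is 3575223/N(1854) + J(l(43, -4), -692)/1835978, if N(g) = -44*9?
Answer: -364668376151/40391516 ≈ -9028.3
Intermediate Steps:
N(g) = -396
R = 6 (R = 6 + 0 = 6)
J(v, q) = 6
3575223/N(1854) + J(l(43, -4), -692)/1835978 = 3575223/(-396) + 6/1835978 = 3575223*(-1/396) + 6*(1/1835978) = -397247/44 + 3/917989 = -364668376151/40391516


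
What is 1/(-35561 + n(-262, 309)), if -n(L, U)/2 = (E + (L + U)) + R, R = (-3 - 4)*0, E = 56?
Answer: -1/35767 ≈ -2.7959e-5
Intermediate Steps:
R = 0 (R = -7*0 = 0)
n(L, U) = -112 - 2*L - 2*U (n(L, U) = -2*((56 + (L + U)) + 0) = -2*((56 + L + U) + 0) = -2*(56 + L + U) = -112 - 2*L - 2*U)
1/(-35561 + n(-262, 309)) = 1/(-35561 + (-112 - 2*(-262) - 2*309)) = 1/(-35561 + (-112 + 524 - 618)) = 1/(-35561 - 206) = 1/(-35767) = -1/35767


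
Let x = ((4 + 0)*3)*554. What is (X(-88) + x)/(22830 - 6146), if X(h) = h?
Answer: 1640/4171 ≈ 0.39319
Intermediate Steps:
x = 6648 (x = (4*3)*554 = 12*554 = 6648)
(X(-88) + x)/(22830 - 6146) = (-88 + 6648)/(22830 - 6146) = 6560/16684 = 6560*(1/16684) = 1640/4171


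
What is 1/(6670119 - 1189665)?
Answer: 1/5480454 ≈ 1.8247e-7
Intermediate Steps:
1/(6670119 - 1189665) = 1/5480454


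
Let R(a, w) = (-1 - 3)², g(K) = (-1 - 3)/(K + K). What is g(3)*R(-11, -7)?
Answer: -32/3 ≈ -10.667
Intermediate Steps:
g(K) = -2/K (g(K) = -4*1/(2*K) = -2/K)
R(a, w) = 16 (R(a, w) = (-4)² = 16)
g(3)*R(-11, -7) = -2/3*16 = -2*⅓*16 = -⅔*16 = -32/3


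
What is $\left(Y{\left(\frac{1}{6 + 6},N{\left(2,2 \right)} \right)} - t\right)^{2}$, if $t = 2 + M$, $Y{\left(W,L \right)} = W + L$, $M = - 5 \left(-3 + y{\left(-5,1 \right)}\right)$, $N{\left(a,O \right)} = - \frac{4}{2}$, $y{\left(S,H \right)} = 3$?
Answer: $\frac{2209}{144} \approx 15.34$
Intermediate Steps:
$N{\left(a,O \right)} = -2$ ($N{\left(a,O \right)} = \left(-4\right) \frac{1}{2} = -2$)
$M = 0$ ($M = - 5 \left(-3 + 3\right) = \left(-5\right) 0 = 0$)
$Y{\left(W,L \right)} = L + W$
$t = 2$ ($t = 2 + 0 = 2$)
$\left(Y{\left(\frac{1}{6 + 6},N{\left(2,2 \right)} \right)} - t\right)^{2} = \left(\left(-2 + \frac{1}{6 + 6}\right) - 2\right)^{2} = \left(\left(-2 + \frac{1}{12}\right) - 2\right)^{2} = \left(- \frac{23}{12} - 2\right)^{2} = \left(- \frac{47}{12}\right)^{2} = \frac{2209}{144}$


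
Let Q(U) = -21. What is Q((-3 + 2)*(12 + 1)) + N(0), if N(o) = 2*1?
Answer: -19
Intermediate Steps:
N(o) = 2
Q((-3 + 2)*(12 + 1)) + N(0) = -21 + 2 = -19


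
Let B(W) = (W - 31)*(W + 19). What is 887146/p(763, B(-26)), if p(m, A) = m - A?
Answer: 34121/14 ≈ 2437.2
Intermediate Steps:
B(W) = (-31 + W)*(19 + W)
887146/p(763, B(-26)) = 887146/(763 - (-589 + (-26)² - 12*(-26))) = 887146/(763 - (-589 + 676 + 312)) = 887146/(763 - 1*399) = 887146/(763 - 399) = 887146/364 = 887146*(1/364) = 34121/14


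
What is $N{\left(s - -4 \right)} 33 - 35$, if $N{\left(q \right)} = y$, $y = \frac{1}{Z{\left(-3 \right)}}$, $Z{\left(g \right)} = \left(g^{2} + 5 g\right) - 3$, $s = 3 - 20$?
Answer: $- \frac{116}{3} \approx -38.667$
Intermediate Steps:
$s = -17$ ($s = 3 - 20 = -17$)
$Z{\left(g \right)} = -3 + g^{2} + 5 g$
$y = - \frac{1}{9}$ ($y = \frac{1}{-3 + \left(-3\right)^{2} + 5 \left(-3\right)} = \frac{1}{-3 + 9 - 15} = \frac{1}{-9} = - \frac{1}{9} \approx -0.11111$)
$N{\left(q \right)} = - \frac{1}{9}$
$N{\left(s - -4 \right)} 33 - 35 = \left(- \frac{1}{9}\right) 33 - 35 = - \frac{11}{3} - 35 = - \frac{116}{3}$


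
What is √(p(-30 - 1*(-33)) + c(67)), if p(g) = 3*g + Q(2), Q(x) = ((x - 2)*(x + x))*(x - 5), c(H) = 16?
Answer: 5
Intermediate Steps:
Q(x) = 2*x*(-5 + x)*(-2 + x) (Q(x) = ((-2 + x)*(2*x))*(-5 + x) = (2*x*(-2 + x))*(-5 + x) = 2*x*(-5 + x)*(-2 + x))
p(g) = 3*g (p(g) = 3*g + 2*2*(10 + 2² - 7*2) = 3*g + 2*2*(10 + 4 - 14) = 3*g + 2*2*0 = 3*g + 0 = 3*g)
√(p(-30 - 1*(-33)) + c(67)) = √(3*(-30 - 1*(-33)) + 16) = √(3*(-30 + 33) + 16) = √(3*3 + 16) = √(9 + 16) = √25 = 5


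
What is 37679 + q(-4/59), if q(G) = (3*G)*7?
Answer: 2222977/59 ≈ 37678.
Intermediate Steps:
q(G) = 21*G
37679 + q(-4/59) = 37679 + 21*(-4/59) = 37679 - 84/59 = 2222977/59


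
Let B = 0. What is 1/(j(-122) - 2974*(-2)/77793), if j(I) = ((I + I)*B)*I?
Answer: 77793/5948 ≈ 13.079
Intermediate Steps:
j(I) = 0 (j(I) = ((I + I)*0)*I = ((2*I)*0)*I = 0*I = 0)
1/(j(-122) - 2974*(-2)/77793) = 1/(0 - 2974*(-2)/77793) = 1/(0 + 5948*(1/77793)) = 1/(0 + 5948/77793) = 1/(5948/77793) = 77793/5948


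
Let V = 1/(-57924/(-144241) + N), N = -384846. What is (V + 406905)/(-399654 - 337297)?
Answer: -22587505683563369/40908528774809862 ≈ -0.55215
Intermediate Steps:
V = -144241/55510513962 (V = 1/(-57924/(-144241) - 384846) = 1/(-57924*(-1/144241) - 384846) = 1/(57924/144241 - 384846) = 1/(-55510513962/144241) = -144241/55510513962 ≈ -2.5984e-6)
(V + 406905)/(-399654 - 337297) = (-144241/55510513962 + 406905)/(-399654 - 337297) = (22587505683563369/55510513962)/(-736951) = (22587505683563369/55510513962)*(-1/736951) = -22587505683563369/40908528774809862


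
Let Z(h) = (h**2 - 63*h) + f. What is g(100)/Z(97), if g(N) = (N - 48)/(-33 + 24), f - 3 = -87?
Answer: -26/14463 ≈ -0.0017977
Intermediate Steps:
f = -84 (f = 3 - 87 = -84)
Z(h) = -84 + h**2 - 63*h (Z(h) = (h**2 - 63*h) - 84 = -84 + h**2 - 63*h)
g(N) = 16/3 - N/9 (g(N) = (-48 + N)/(-9) = (-48 + N)*(-1/9) = 16/3 - N/9)
g(100)/Z(97) = (16/3 - 1/9*100)/(-84 + 97**2 - 63*97) = (16/3 - 100/9)/(-84 + 9409 - 6111) = -52/9/3214 = -52/9*1/3214 = -26/14463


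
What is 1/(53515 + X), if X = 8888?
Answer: 1/62403 ≈ 1.6025e-5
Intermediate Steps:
1/(53515 + X) = 1/(53515 + 8888) = 1/62403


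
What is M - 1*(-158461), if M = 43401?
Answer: 201862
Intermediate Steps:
M - 1*(-158461) = 43401 - 1*(-158461) = 43401 + 158461 = 201862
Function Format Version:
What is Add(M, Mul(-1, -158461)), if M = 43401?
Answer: 201862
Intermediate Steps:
Add(M, Mul(-1, -158461)) = Add(43401, Mul(-1, -158461)) = Add(43401, 158461) = 201862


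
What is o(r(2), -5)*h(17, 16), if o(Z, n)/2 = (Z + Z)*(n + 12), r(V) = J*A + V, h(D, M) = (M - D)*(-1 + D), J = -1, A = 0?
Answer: -896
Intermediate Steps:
h(D, M) = (-1 + D)*(M - D)
r(V) = V (r(V) = -1*0 + V = 0 + V = V)
o(Z, n) = 4*Z*(12 + n) (o(Z, n) = 2*((Z + Z)*(n + 12)) = 2*((2*Z)*(12 + n)) = 2*(2*Z*(12 + n)) = 4*Z*(12 + n))
o(r(2), -5)*h(17, 16) = (4*2*(12 - 5))*(17 - 1*16 - 1*17**2 + 17*16) = (4*2*7)*(17 - 16 - 1*289 + 272) = 56*(17 - 16 - 289 + 272) = 56*(-16) = -896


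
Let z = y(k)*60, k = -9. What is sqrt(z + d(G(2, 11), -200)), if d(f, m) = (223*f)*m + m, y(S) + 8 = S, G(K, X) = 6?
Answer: 2*I*sqrt(67205) ≈ 518.48*I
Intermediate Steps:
y(S) = -8 + S
d(f, m) = m + 223*f*m (d(f, m) = 223*f*m + m = m + 223*f*m)
z = -1020 (z = (-8 - 9)*60 = -17*60 = -1020)
sqrt(z + d(G(2, 11), -200)) = sqrt(-1020 - 200*(1 + 223*6)) = sqrt(-1020 - 200*(1 + 1338)) = sqrt(-1020 - 200*1339) = sqrt(-1020 - 267800) = sqrt(-268820) = 2*I*sqrt(67205)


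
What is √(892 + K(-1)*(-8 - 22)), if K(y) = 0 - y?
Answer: √862 ≈ 29.360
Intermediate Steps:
K(y) = -y
√(892 + K(-1)*(-8 - 22)) = √(892 + (-1*(-1))*(-8 - 22)) = √(892 + 1*(-30)) = √(892 - 30) = √862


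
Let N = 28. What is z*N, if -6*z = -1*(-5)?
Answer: -70/3 ≈ -23.333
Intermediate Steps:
z = -5/6 (z = -(-1)*(-5)/6 = -1/6*5 = -5/6 ≈ -0.83333)
z*N = -5/6*28 = -70/3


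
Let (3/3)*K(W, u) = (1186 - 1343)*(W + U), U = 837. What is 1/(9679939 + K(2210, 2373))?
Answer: 1/9201560 ≈ 1.0868e-7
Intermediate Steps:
K(W, u) = -131409 - 157*W (K(W, u) = (1186 - 1343)*(W + 837) = -157*(837 + W) = -131409 - 157*W)
1/(9679939 + K(2210, 2373)) = 1/(9679939 + (-131409 - 157*2210)) = 1/(9679939 + (-131409 - 346970)) = 1/(9679939 - 478379) = 1/9201560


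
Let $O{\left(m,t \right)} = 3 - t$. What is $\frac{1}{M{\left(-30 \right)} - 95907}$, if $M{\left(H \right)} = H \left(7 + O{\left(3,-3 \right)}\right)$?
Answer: $- \frac{1}{96297} \approx -1.0385 \cdot 10^{-5}$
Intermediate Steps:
$M{\left(H \right)} = 13 H$ ($M{\left(H \right)} = H \left(7 + \left(3 - -3\right)\right) = H \left(7 + \left(3 + 3\right)\right) = H \left(7 + 6\right) = H 13 = 13 H$)
$\frac{1}{M{\left(-30 \right)} - 95907} = \frac{1}{13 \left(-30\right) - 95907} = \frac{1}{-390 - 95907} = \frac{1}{-96297} = - \frac{1}{96297}$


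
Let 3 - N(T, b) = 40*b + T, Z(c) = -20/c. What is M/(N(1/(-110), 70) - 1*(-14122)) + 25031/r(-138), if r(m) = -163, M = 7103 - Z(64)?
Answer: -248440247103/1624459304 ≈ -152.94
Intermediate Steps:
N(T, b) = 3 - T - 40*b (N(T, b) = 3 - (40*b + T) = 3 - (T + 40*b) = 3 + (-T - 40*b) = 3 - T - 40*b)
M = 113653/16 (M = 7103 - (-20)/64 = 7103 - 1*(-5/16) = 7103 + 5/16 = 113653/16 ≈ 7103.3)
M/(N(1/(-110), 70) - 1*(-14122)) + 25031/r(-138) = 113653/(16*((3 - 1/(-110) - 40*70) - 1*(-14122))) + 25031/(-163) = 113653/(16*((3 - 1*(-1/110) - 2800) + 14122)) + 25031*(-1/163) = 113653/(16*((3 + 1/110 - 2800) + 14122)) - 25031/163 = 113653/(16*(-307669/110 + 14122)) - 25031/163 = 113653/(16*(1245751/110)) - 25031/163 = (113653/16)*(110/1245751) - 25031/163 = 6250915/9966008 - 25031/163 = -248440247103/1624459304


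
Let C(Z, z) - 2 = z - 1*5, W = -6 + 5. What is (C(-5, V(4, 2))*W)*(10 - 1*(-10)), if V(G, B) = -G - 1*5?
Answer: 240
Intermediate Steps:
V(G, B) = -5 - G (V(G, B) = -G - 5 = -5 - G)
W = -1
C(Z, z) = -3 + z (C(Z, z) = 2 + (z - 1*5) = 2 + (z - 5) = 2 + (-5 + z) = -3 + z)
(C(-5, V(4, 2))*W)*(10 - 1*(-10)) = ((-3 + (-5 - 1*4))*(-1))*(10 - 1*(-10)) = ((-3 + (-5 - 4))*(-1))*(10 + 10) = ((-3 - 9)*(-1))*20 = -12*(-1)*20 = 12*20 = 240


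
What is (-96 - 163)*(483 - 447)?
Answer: -9324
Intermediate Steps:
(-96 - 163)*(483 - 447) = -259*36 = -9324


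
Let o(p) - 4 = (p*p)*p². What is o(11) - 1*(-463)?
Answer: 15108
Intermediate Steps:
o(p) = 4 + p⁴ (o(p) = 4 + (p*p)*p² = 4 + p²*p² = 4 + p⁴)
o(11) - 1*(-463) = (4 + 11⁴) - 1*(-463) = (4 + 14641) + 463 = 14645 + 463 = 15108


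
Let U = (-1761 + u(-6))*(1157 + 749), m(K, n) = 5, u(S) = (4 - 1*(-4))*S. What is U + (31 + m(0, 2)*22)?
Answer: -3447813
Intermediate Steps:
u(S) = 8*S (u(S) = (4 + 4)*S = 8*S)
U = -3447954 (U = (-1761 + 8*(-6))*(1157 + 749) = (-1761 - 48)*1906 = -1809*1906 = -3447954)
U + (31 + m(0, 2)*22) = -3447954 + (31 + 5*22) = -3447954 + (31 + 110) = -3447954 + 141 = -3447813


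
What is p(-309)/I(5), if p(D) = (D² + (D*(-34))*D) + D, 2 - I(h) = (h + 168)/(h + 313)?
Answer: -1002075876/463 ≈ -2.1643e+6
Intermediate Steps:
I(h) = 2 - (168 + h)/(313 + h) (I(h) = 2 - (h + 168)/(h + 313) = 2 - (168 + h)/(313 + h))
p(D) = D - 33*D² (p(D) = (D² + (-34*D)*D) + D = (D² - 34*D²) + D = -33*D² + D = D - 33*D²)
p(-309)/I(5) = (-309*(1 - 33*(-309)))/(((458 + 5)/(313 + 5))) = (-309*(1 + 10197))/((463/318)) = (-309*10198)/(((1/318)*463)) = -3151182/463/318 = -3151182*318/463 = -1002075876/463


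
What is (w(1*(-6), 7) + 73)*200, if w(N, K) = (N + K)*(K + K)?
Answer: 17400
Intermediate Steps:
w(N, K) = 2*K*(K + N) (w(N, K) = (K + N)*(2*K) = 2*K*(K + N))
(w(1*(-6), 7) + 73)*200 = (2*7*(7 + 1*(-6)) + 73)*200 = (2*7*(7 - 6) + 73)*200 = (2*7*1 + 73)*200 = (14 + 73)*200 = 87*200 = 17400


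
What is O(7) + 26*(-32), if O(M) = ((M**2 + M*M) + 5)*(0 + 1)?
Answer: -729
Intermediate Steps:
O(M) = 5 + 2*M**2 (O(M) = ((M**2 + M**2) + 5)*1 = (2*M**2 + 5)*1 = (5 + 2*M**2)*1 = 5 + 2*M**2)
O(7) + 26*(-32) = (5 + 2*7**2) + 26*(-32) = (5 + 2*49) - 832 = (5 + 98) - 832 = 103 - 832 = -729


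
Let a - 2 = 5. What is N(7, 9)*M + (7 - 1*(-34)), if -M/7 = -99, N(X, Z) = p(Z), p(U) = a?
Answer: 4892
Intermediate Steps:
a = 7 (a = 2 + 5 = 7)
p(U) = 7
N(X, Z) = 7
M = 693 (M = -7*(-99) = 693)
N(7, 9)*M + (7 - 1*(-34)) = 7*693 + (7 - 1*(-34)) = 4851 + (7 + 34) = 4851 + 41 = 4892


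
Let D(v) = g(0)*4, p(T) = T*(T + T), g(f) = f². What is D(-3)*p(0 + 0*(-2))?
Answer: 0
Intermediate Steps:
p(T) = 2*T² (p(T) = T*(2*T) = 2*T²)
D(v) = 0 (D(v) = 0²*4 = 0*4 = 0)
D(-3)*p(0 + 0*(-2)) = 0*(2*(0 + 0*(-2))²) = 0*(2*(0 + 0)²) = 0*(2*0²) = 0*(2*0) = 0*0 = 0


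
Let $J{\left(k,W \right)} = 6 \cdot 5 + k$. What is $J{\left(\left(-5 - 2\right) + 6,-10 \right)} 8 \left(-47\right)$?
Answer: $-10904$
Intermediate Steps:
$J{\left(k,W \right)} = 30 + k$
$J{\left(\left(-5 - 2\right) + 6,-10 \right)} 8 \left(-47\right) = \left(30 + \left(\left(-5 - 2\right) + 6\right)\right) 8 \left(-47\right) = \left(30 + \left(-7 + 6\right)\right) 8 \left(-47\right) = \left(30 - 1\right) 8 \left(-47\right) = 29 \cdot 8 \left(-47\right) = 232 \left(-47\right) = -10904$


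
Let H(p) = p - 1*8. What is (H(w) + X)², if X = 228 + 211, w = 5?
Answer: 190096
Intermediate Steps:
H(p) = -8 + p (H(p) = p - 8 = -8 + p)
X = 439
(H(w) + X)² = ((-8 + 5) + 439)² = (-3 + 439)² = 436² = 190096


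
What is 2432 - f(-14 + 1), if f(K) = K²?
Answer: 2263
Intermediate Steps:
2432 - f(-14 + 1) = 2432 - (-14 + 1)² = 2432 - 1*(-13)² = 2432 - 1*169 = 2432 - 169 = 2263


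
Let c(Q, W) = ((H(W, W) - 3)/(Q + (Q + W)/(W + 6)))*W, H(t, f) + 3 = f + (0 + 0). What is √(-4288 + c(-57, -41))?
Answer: 3*I*√35280677/271 ≈ 65.754*I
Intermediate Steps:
H(t, f) = -3 + f (H(t, f) = -3 + (f + (0 + 0)) = -3 + (f + 0) = -3 + f)
c(Q, W) = W*(-6 + W)/(Q + (Q + W)/(6 + W)) (c(Q, W) = (((-3 + W) - 3)/(Q + (Q + W)/(W + 6)))*W = ((-6 + W)/(Q + (Q + W)/(6 + W)))*W = W*(-6 + W)/(Q + (Q + W)/(6 + W)))
√(-4288 + c(-57, -41)) = √(-4288 - 41*(-36 + (-41)²)/(-41 + 7*(-57) - 57*(-41))) = √(-4288 - 41*(-36 + 1681)/(-41 - 399 + 2337)) = √(-4288 - 41*1645/1897) = √(-4288 - 41*1/1897*1645) = √(-4288 - 9635/271) = √(-1171683/271) = 3*I*√35280677/271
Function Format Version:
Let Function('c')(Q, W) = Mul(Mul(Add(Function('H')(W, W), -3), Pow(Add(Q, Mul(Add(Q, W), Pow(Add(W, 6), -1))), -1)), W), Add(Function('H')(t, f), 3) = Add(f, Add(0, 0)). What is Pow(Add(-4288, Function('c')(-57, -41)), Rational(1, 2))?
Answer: Mul(Rational(3, 271), I, Pow(35280677, Rational(1, 2))) ≈ Mul(65.754, I)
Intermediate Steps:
Function('H')(t, f) = Add(-3, f) (Function('H')(t, f) = Add(-3, Add(f, Add(0, 0))) = Add(-3, Add(f, 0)) = Add(-3, f))
Function('c')(Q, W) = Mul(W, Pow(Add(Q, Mul(Pow(Add(6, W), -1), Add(Q, W))), -1), Add(-6, W)) (Function('c')(Q, W) = Mul(Mul(Add(Add(-3, W), -3), Pow(Add(Q, Mul(Add(Q, W), Pow(Add(W, 6), -1))), -1)), W) = Mul(Mul(Add(-6, W), Pow(Add(Q, Mul(Add(Q, W), Pow(Add(6, W), -1))), -1)), W) = Mul(Mul(Add(-6, W), Pow(Add(Q, Mul(Pow(Add(6, W), -1), Add(Q, W))), -1)), W) = Mul(Mul(Pow(Add(Q, Mul(Pow(Add(6, W), -1), Add(Q, W))), -1), Add(-6, W)), W) = Mul(W, Pow(Add(Q, Mul(Pow(Add(6, W), -1), Add(Q, W))), -1), Add(-6, W)))
Pow(Add(-4288, Function('c')(-57, -41)), Rational(1, 2)) = Pow(Add(-4288, Mul(-41, Pow(Add(-41, Mul(7, -57), Mul(-57, -41)), -1), Add(-36, Pow(-41, 2)))), Rational(1, 2)) = Pow(Add(-4288, Mul(-41, Pow(Add(-41, -399, 2337), -1), Add(-36, 1681))), Rational(1, 2)) = Pow(Add(-4288, Mul(-41, Pow(1897, -1), 1645)), Rational(1, 2)) = Pow(Add(-4288, Mul(-41, Rational(1, 1897), 1645)), Rational(1, 2)) = Pow(Add(-4288, Rational(-9635, 271)), Rational(1, 2)) = Pow(Rational(-1171683, 271), Rational(1, 2)) = Mul(Rational(3, 271), I, Pow(35280677, Rational(1, 2)))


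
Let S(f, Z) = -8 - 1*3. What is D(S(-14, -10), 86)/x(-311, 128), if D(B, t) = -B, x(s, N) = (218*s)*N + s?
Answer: -11/8678455 ≈ -1.2675e-6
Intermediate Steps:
S(f, Z) = -11 (S(f, Z) = -8 - 3 = -11)
x(s, N) = s + 218*N*s (x(s, N) = 218*N*s + s = s + 218*N*s)
D(S(-14, -10), 86)/x(-311, 128) = (-1*(-11))/((-311*(1 + 218*128))) = 11/((-311*(1 + 27904))) = 11/((-311*27905)) = 11/(-8678455) = 11*(-1/8678455) = -11/8678455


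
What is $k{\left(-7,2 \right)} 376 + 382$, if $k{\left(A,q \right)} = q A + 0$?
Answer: $-4882$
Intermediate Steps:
$k{\left(A,q \right)} = A q$ ($k{\left(A,q \right)} = A q + 0 = A q$)
$k{\left(-7,2 \right)} 376 + 382 = \left(-7\right) 2 \cdot 376 + 382 = \left(-14\right) 376 + 382 = -5264 + 382 = -4882$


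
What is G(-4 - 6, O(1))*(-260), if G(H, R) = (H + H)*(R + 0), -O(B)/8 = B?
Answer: -41600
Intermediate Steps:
O(B) = -8*B
G(H, R) = 2*H*R (G(H, R) = (2*H)*R = 2*H*R)
G(-4 - 6, O(1))*(-260) = (2*(-4 - 6)*(-8*1))*(-260) = (2*(-10)*(-8))*(-260) = 160*(-260) = -41600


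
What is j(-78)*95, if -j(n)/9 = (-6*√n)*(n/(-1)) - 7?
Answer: 5985 + 400140*I*√78 ≈ 5985.0 + 3.5339e+6*I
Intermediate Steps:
j(n) = 63 - 54*n^(3/2) (j(n) = -9*((-6*√n)*(n/(-1)) - 7) = -9*((-6*√n)*(n*(-1)) - 7) = -9*((-6*√n)*(-n) - 7) = -9*(6*n^(3/2) - 7) = -9*(-7 + 6*n^(3/2)) = 63 - 54*n^(3/2))
j(-78)*95 = (63 - (-4212)*I*√78)*95 = (63 + 4212*I*√78)*95 = 5985 + 400140*I*√78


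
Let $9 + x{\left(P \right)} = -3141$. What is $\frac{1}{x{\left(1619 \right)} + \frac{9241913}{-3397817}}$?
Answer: $- \frac{3397817}{10712365463} \approx -0.00031719$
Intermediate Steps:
$x{\left(P \right)} = -3150$ ($x{\left(P \right)} = -9 - 3141 = -3150$)
$\frac{1}{x{\left(1619 \right)} + \frac{9241913}{-3397817}} = \frac{1}{-3150 + \frac{9241913}{-3397817}} = \frac{1}{-3150 + 9241913 \left(- \frac{1}{3397817}\right)} = \frac{1}{-3150 - \frac{9241913}{3397817}} = \frac{1}{- \frac{10712365463}{3397817}} = - \frac{3397817}{10712365463}$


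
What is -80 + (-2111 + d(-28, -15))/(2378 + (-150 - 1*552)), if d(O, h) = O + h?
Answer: -68117/838 ≈ -81.285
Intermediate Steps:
-80 + (-2111 + d(-28, -15))/(2378 + (-150 - 1*552)) = -80 + (-2111 + (-28 - 15))/(2378 + (-150 - 1*552)) = -80 + (-2111 - 43)/(2378 + (-150 - 552)) = -80 - 2154/(2378 - 702) = -80 - 2154/1676 = -80 - 2154*1/1676 = -80 - 1077/838 = -68117/838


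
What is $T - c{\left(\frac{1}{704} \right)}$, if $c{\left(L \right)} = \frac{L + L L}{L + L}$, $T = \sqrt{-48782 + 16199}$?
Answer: $- \frac{705}{1408} + i \sqrt{32583} \approx -0.50071 + 180.51 i$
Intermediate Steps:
$T = i \sqrt{32583}$ ($T = \sqrt{-32583} = i \sqrt{32583} \approx 180.51 i$)
$c{\left(L \right)} = \frac{L + L^{2}}{2 L}$
$T - c{\left(\frac{1}{704} \right)} = i \sqrt{32583} - \left(\frac{1}{2} + \frac{1}{2 \cdot 704}\right) = i \sqrt{32583} - \left(\frac{1}{2} + \frac{1}{2} \cdot \frac{1}{704}\right) = i \sqrt{32583} - \left(\frac{1}{2} + \frac{1}{1408}\right) = i \sqrt{32583} - \frac{705}{1408} = - \frac{705}{1408} + i \sqrt{32583}$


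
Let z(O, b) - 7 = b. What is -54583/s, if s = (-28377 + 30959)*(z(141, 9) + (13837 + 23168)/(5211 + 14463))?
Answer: -178977657/151386533 ≈ -1.1823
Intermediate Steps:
z(O, b) = 7 + b
s = 151386533/3279 (s = (-28377 + 30959)*((7 + 9) + (13837 + 23168)/(5211 + 14463)) = 2582*(16 + 37005/19674) = 2582*(16 + 37005*(1/19674)) = 2582*(16 + 12335/6558) = 2582*(117263/6558) = 151386533/3279 ≈ 46169.)
-54583/s = -54583/151386533/3279 = -54583*3279/151386533 = -178977657/151386533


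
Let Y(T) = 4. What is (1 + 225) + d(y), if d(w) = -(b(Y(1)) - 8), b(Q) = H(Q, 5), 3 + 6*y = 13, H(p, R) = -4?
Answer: 238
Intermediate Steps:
y = 5/3 (y = -½ + (⅙)*13 = -½ + 13/6 = 5/3 ≈ 1.6667)
b(Q) = -4
d(w) = 12 (d(w) = -(-4 - 8) = -1*(-12) = 12)
(1 + 225) + d(y) = (1 + 225) + 12 = 226 + 12 = 238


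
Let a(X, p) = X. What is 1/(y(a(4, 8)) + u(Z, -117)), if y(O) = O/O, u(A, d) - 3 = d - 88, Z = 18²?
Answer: -1/201 ≈ -0.0049751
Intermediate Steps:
Z = 324
u(A, d) = -85 + d (u(A, d) = 3 + (d - 88) = 3 + (-88 + d) = -85 + d)
y(O) = 1
1/(y(a(4, 8)) + u(Z, -117)) = 1/(1 + (-85 - 117)) = 1/(1 - 202) = 1/(-201) = -1/201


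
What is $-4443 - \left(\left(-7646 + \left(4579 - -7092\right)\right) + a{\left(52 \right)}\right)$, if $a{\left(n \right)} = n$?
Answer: $-8520$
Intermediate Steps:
$-4443 - \left(\left(-7646 + \left(4579 - -7092\right)\right) + a{\left(52 \right)}\right) = -4443 - \left(\left(-7646 + \left(4579 - -7092\right)\right) + 52\right) = -4443 - \left(\left(-7646 + \left(4579 + 7092\right)\right) + 52\right) = -4443 - \left(\left(-7646 + 11671\right) + 52\right) = -4443 - \left(4025 + 52\right) = -4443 - 4077 = -8520$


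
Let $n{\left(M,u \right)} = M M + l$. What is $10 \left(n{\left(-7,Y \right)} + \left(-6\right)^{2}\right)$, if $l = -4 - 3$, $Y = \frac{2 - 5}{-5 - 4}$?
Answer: $780$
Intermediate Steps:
$Y = \frac{1}{3}$ ($Y = - \frac{3}{-9} = \left(-3\right) \left(- \frac{1}{9}\right) = \frac{1}{3} \approx 0.33333$)
$l = -7$ ($l = -4 - 3 = -7$)
$n{\left(M,u \right)} = -7 + M^{2}$ ($n{\left(M,u \right)} = M M - 7 = M^{2} - 7 = -7 + M^{2}$)
$10 \left(n{\left(-7,Y \right)} + \left(-6\right)^{2}\right) = 10 \left(\left(-7 + \left(-7\right)^{2}\right) + \left(-6\right)^{2}\right) = 10 \left(\left(-7 + 49\right) + 36\right) = 10 \left(42 + 36\right) = 10 \cdot 78 = 780$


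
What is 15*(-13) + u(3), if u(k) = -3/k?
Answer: -196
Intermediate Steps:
15*(-13) + u(3) = 15*(-13) - 3/3 = -195 - 3*⅓ = -195 - 1 = -196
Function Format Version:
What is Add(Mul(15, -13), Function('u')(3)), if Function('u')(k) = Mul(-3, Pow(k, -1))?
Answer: -196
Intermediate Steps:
Add(Mul(15, -13), Function('u')(3)) = Add(Mul(15, -13), Mul(-3, Pow(3, -1))) = Add(-195, Mul(-3, Rational(1, 3))) = Add(-195, -1) = -196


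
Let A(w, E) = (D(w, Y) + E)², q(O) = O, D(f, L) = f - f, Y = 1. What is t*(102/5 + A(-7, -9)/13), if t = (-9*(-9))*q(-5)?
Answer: -140211/13 ≈ -10785.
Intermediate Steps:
D(f, L) = 0
A(w, E) = E² (A(w, E) = (0 + E)² = E²)
t = -405 (t = -9*(-9)*(-5) = 81*(-5) = -405)
t*(102/5 + A(-7, -9)/13) = -405*(102/5 + (-9)²/13) = -405*(102*(⅕) + 81*(1/13)) = -405*(102/5 + 81/13) = -405*1731/65 = -140211/13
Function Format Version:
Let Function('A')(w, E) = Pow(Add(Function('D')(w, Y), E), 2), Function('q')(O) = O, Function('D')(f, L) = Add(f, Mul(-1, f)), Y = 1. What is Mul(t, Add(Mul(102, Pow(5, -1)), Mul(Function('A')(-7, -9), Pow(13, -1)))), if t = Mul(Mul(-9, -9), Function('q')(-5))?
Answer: Rational(-140211, 13) ≈ -10785.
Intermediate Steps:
Function('D')(f, L) = 0
Function('A')(w, E) = Pow(E, 2) (Function('A')(w, E) = Pow(Add(0, E), 2) = Pow(E, 2))
t = -405 (t = Mul(Mul(-9, -9), -5) = Mul(81, -5) = -405)
Mul(t, Add(Mul(102, Pow(5, -1)), Mul(Function('A')(-7, -9), Pow(13, -1)))) = Mul(-405, Add(Mul(102, Pow(5, -1)), Mul(Pow(-9, 2), Pow(13, -1)))) = Mul(-405, Add(Mul(102, Rational(1, 5)), Mul(81, Rational(1, 13)))) = Mul(-405, Add(Rational(102, 5), Rational(81, 13))) = Mul(-405, Rational(1731, 65)) = Rational(-140211, 13)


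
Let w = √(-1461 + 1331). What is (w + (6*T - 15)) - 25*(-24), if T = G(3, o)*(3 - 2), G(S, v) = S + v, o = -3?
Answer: 585 + I*√130 ≈ 585.0 + 11.402*I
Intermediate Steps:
w = I*√130 (w = √(-130) = I*√130 ≈ 11.402*I)
T = 0 (T = (3 - 3)*(3 - 2) = 0*1 = 0)
(w + (6*T - 15)) - 25*(-24) = (I*√130 + (6*0 - 15)) - 25*(-24) = (I*√130 + (0 - 15)) + 600 = (I*√130 - 15) + 600 = (-15 + I*√130) + 600 = 585 + I*√130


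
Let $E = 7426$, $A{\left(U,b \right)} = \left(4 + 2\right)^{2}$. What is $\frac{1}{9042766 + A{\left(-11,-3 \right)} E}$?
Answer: $\frac{1}{9310102} \approx 1.0741 \cdot 10^{-7}$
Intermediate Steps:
$A{\left(U,b \right)} = 36$ ($A{\left(U,b \right)} = 6^{2} = 36$)
$\frac{1}{9042766 + A{\left(-11,-3 \right)} E} = \frac{1}{9042766 + 36 \cdot 7426} = \frac{1}{9042766 + 267336} = \frac{1}{9310102}$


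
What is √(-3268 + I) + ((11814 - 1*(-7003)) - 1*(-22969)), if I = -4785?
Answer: 41786 + I*√8053 ≈ 41786.0 + 89.739*I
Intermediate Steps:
√(-3268 + I) + ((11814 - 1*(-7003)) - 1*(-22969)) = √(-3268 - 4785) + ((11814 - 1*(-7003)) - 1*(-22969)) = √(-8053) + ((11814 + 7003) + 22969) = I*√8053 + (18817 + 22969) = I*√8053 + 41786 = 41786 + I*√8053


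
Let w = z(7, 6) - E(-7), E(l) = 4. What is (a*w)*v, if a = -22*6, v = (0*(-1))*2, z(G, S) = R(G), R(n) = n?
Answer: 0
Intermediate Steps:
z(G, S) = G
v = 0 (v = 0*2 = 0)
a = -132
w = 3 (w = 7 - 1*4 = 7 - 4 = 3)
(a*w)*v = -132*3*0 = -396*0 = 0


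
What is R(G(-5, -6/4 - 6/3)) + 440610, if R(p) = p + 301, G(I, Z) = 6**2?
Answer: 440947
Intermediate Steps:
G(I, Z) = 36
R(p) = 301 + p
R(G(-5, -6/4 - 6/3)) + 440610 = (301 + 36) + 440610 = 337 + 440610 = 440947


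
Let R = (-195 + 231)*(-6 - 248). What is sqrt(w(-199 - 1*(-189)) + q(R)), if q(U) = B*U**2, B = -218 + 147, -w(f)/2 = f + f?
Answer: 2*I*sqrt(1484126054) ≈ 77049.0*I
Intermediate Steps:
w(f) = -4*f (w(f) = -2*(f + f) = -4*f)
R = -9144 (R = 36*(-254) = -9144)
B = -71
q(U) = -71*U**2
sqrt(w(-199 - 1*(-189)) + q(R)) = sqrt(-4*(-199 - 1*(-189)) - 71*(-9144)**2) = sqrt(-4*(-199 + 189) - 71*83612736) = sqrt(-4*(-10) - 5936504256) = sqrt(40 - 5936504256) = sqrt(-5936504216) = 2*I*sqrt(1484126054)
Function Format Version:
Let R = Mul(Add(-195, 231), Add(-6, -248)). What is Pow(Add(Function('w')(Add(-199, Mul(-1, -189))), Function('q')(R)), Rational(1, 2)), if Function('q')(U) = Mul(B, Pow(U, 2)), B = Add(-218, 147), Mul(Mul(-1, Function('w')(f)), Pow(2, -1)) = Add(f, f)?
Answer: Mul(2, I, Pow(1484126054, Rational(1, 2))) ≈ Mul(77049., I)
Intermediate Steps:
Function('w')(f) = Mul(-4, f) (Function('w')(f) = Mul(-2, Add(f, f)) = Mul(-2, Mul(2, f)) = Mul(-4, f))
R = -9144 (R = Mul(36, -254) = -9144)
B = -71
Function('q')(U) = Mul(-71, Pow(U, 2))
Pow(Add(Function('w')(Add(-199, Mul(-1, -189))), Function('q')(R)), Rational(1, 2)) = Pow(Add(Mul(-4, Add(-199, Mul(-1, -189))), Mul(-71, Pow(-9144, 2))), Rational(1, 2)) = Pow(Add(Mul(-4, Add(-199, 189)), Mul(-71, 83612736)), Rational(1, 2)) = Pow(Add(Mul(-4, -10), -5936504256), Rational(1, 2)) = Pow(Add(40, -5936504256), Rational(1, 2)) = Pow(-5936504216, Rational(1, 2)) = Mul(2, I, Pow(1484126054, Rational(1, 2)))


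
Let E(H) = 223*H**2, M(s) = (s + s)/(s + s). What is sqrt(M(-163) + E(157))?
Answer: 2*sqrt(1374182) ≈ 2344.5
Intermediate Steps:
M(s) = 1 (M(s) = (2*s)/((2*s)) = (2*s)*(1/(2*s)) = 1)
sqrt(M(-163) + E(157)) = sqrt(1 + 223*157**2) = sqrt(1 + 223*24649) = sqrt(1 + 5496727) = sqrt(5496728) = 2*sqrt(1374182)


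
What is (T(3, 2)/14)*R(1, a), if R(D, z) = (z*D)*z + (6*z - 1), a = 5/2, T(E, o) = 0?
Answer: 0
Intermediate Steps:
a = 5/2 (a = 5*(1/2) = 5/2 ≈ 2.5000)
R(D, z) = -1 + 6*z + D*z**2 (R(D, z) = (D*z)*z + (-1 + 6*z) = D*z**2 + (-1 + 6*z) = -1 + 6*z + D*z**2)
(T(3, 2)/14)*R(1, a) = (0/14)*(-1 + 6*(5/2) + 1*(5/2)**2) = ((1/14)*0)*(-1 + 15 + 1*(25/4)) = 0*(-1 + 15 + 25/4) = 0*(81/4) = 0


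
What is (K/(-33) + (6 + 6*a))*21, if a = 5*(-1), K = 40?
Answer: -5824/11 ≈ -529.45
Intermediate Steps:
a = -5
(K/(-33) + (6 + 6*a))*21 = (40/(-33) + (6 + 6*(-5)))*21 = (40*(-1/33) + (6 - 30))*21 = (-40/33 - 24)*21 = -832/33*21 = -5824/11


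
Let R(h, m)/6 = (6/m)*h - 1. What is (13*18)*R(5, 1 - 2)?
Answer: -43524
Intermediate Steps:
R(h, m) = -6 + 36*h/m (R(h, m) = 6*((6/m)*h - 1) = 6*(6*h/m - 1) = 6*(-1 + 6*h/m) = -6 + 36*h/m)
(13*18)*R(5, 1 - 2) = (13*18)*(-6 + 36*5/(1 - 2)) = 234*(-6 + 36*5/(-1)) = 234*(-6 + 36*5*(-1)) = 234*(-6 - 180) = 234*(-186) = -43524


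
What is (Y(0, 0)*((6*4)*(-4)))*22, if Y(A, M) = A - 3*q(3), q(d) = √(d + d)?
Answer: 6336*√6 ≈ 15520.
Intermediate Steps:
q(d) = √2*√d (q(d) = √(2*d) = √2*√d)
Y(A, M) = A - 3*√6 (Y(A, M) = A - 3*√2*√3 = A - 3*√6)
(Y(0, 0)*((6*4)*(-4)))*22 = ((0 - 3*√6)*((6*4)*(-4)))*22 = ((-3*√6)*(24*(-4)))*22 = (-3*√6*(-96))*22 = (288*√6)*22 = 6336*√6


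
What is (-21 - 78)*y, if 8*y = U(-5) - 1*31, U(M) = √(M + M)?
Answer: 3069/8 - 99*I*√10/8 ≈ 383.63 - 39.133*I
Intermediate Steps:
U(M) = √2*√M (U(M) = √(2*M) = √2*√M)
y = -31/8 + I*√10/8 (y = (√2*√(-5) - 1*31)/8 = (√2*(I*√5) - 31)/8 = (I*√10 - 31)/8 = (-31 + I*√10)/8 = -31/8 + I*√10/8 ≈ -3.875 + 0.39528*I)
(-21 - 78)*y = (-21 - 78)*(-31/8 + I*√10/8) = -99*(-31/8 + I*√10/8) = 3069/8 - 99*I*√10/8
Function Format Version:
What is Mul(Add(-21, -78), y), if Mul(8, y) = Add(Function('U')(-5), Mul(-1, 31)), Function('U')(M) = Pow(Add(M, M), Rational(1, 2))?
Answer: Add(Rational(3069, 8), Mul(Rational(-99, 8), I, Pow(10, Rational(1, 2)))) ≈ Add(383.63, Mul(-39.133, I))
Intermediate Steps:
Function('U')(M) = Mul(Pow(2, Rational(1, 2)), Pow(M, Rational(1, 2))) (Function('U')(M) = Pow(Mul(2, M), Rational(1, 2)) = Mul(Pow(2, Rational(1, 2)), Pow(M, Rational(1, 2))))
y = Add(Rational(-31, 8), Mul(Rational(1, 8), I, Pow(10, Rational(1, 2)))) (y = Mul(Rational(1, 8), Add(Mul(Pow(2, Rational(1, 2)), Pow(-5, Rational(1, 2))), Mul(-1, 31))) = Mul(Rational(1, 8), Add(Mul(Pow(2, Rational(1, 2)), Mul(I, Pow(5, Rational(1, 2)))), -31)) = Mul(Rational(1, 8), Add(Mul(I, Pow(10, Rational(1, 2))), -31)) = Mul(Rational(1, 8), Add(-31, Mul(I, Pow(10, Rational(1, 2))))) = Add(Rational(-31, 8), Mul(Rational(1, 8), I, Pow(10, Rational(1, 2)))) ≈ Add(-3.8750, Mul(0.39528, I)))
Mul(Add(-21, -78), y) = Mul(Add(-21, -78), Add(Rational(-31, 8), Mul(Rational(1, 8), I, Pow(10, Rational(1, 2))))) = Mul(-99, Add(Rational(-31, 8), Mul(Rational(1, 8), I, Pow(10, Rational(1, 2))))) = Add(Rational(3069, 8), Mul(Rational(-99, 8), I, Pow(10, Rational(1, 2))))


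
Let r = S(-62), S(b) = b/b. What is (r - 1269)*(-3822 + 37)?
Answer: 4799380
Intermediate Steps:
S(b) = 1
r = 1
(r - 1269)*(-3822 + 37) = (1 - 1269)*(-3822 + 37) = -1268*(-3785) = 4799380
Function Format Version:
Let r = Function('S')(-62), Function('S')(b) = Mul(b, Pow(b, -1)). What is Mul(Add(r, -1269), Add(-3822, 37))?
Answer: 4799380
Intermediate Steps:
Function('S')(b) = 1
r = 1
Mul(Add(r, -1269), Add(-3822, 37)) = Mul(Add(1, -1269), Add(-3822, 37)) = Mul(-1268, -3785) = 4799380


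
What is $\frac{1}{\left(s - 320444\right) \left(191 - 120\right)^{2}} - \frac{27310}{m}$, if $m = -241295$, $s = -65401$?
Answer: $\frac{10623833802731}{93865909523055} \approx 0.11318$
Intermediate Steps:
$\frac{1}{\left(s - 320444\right) \left(191 - 120\right)^{2}} - \frac{27310}{m} = \frac{1}{\left(-65401 - 320444\right) \left(191 - 120\right)^{2}} - \frac{27310}{-241295} = \frac{1}{\left(-385845\right) 71^{2}} - - \frac{5462}{48259} = - \frac{1}{385845 \cdot 5041} + \frac{5462}{48259} = \left(- \frac{1}{385845}\right) \frac{1}{5041} + \frac{5462}{48259} = - \frac{1}{1945044645} + \frac{5462}{48259} = \frac{10623833802731}{93865909523055}$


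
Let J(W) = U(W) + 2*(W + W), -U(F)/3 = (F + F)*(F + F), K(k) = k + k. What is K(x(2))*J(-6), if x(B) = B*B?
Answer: -3648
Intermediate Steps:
x(B) = B²
K(k) = 2*k
U(F) = -12*F² (U(F) = -3*(F + F)*(F + F) = -3*2*F*2*F = -12*F²)
J(W) = -12*W² + 4*W (J(W) = -12*W² + 2*(W + W) = -12*W² + 2*(2*W) = -12*W² + 4*W)
K(x(2))*J(-6) = (2*2²)*(4*(-6)*(1 - 3*(-6))) = (2*4)*(4*(-6)*(1 + 18)) = 8*(4*(-6)*19) = 8*(-456) = -3648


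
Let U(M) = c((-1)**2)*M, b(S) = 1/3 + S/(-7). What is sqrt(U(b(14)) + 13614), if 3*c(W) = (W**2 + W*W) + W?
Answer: sqrt(122511)/3 ≈ 116.67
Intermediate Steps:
b(S) = 1/3 - S/7 (b(S) = 1*(1/3) + S*(-1/7) = 1/3 - S/7)
c(W) = W/3 + 2*W**2/3 (c(W) = ((W**2 + W*W) + W)/3 = ((W**2 + W**2) + W)/3 = (2*W**2 + W)/3 = (W + 2*W**2)/3 = W/3 + 2*W**2/3)
U(M) = M (U(M) = ((1/3)*(-1)**2*(1 + 2*(-1)**2))*M = ((1/3)*1*(1 + 2*1))*M = ((1/3)*1*(1 + 2))*M = ((1/3)*1*3)*M = 1*M = M)
sqrt(U(b(14)) + 13614) = sqrt((1/3 - 1/7*14) + 13614) = sqrt((1/3 - 2) + 13614) = sqrt(-5/3 + 13614) = sqrt(40837/3) = sqrt(122511)/3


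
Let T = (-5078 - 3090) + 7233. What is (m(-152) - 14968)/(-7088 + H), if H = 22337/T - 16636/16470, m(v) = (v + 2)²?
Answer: -331396164/312956419 ≈ -1.0589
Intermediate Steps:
m(v) = (2 + v)²
T = -935 (T = -8168 + 7233 = -935)
H = -7668901/307989 (H = 22337/(-935) - 16636/16470 = 22337*(-1/935) - 16636*1/16470 = -22337/935 - 8318/8235 = -7668901/307989 ≈ -24.900)
(m(-152) - 14968)/(-7088 + H) = ((2 - 152)² - 14968)/(-7088 - 7668901/307989) = ((-150)² - 14968)/(-2190694933/307989) = (22500 - 14968)*(-307989/2190694933) = 7532*(-307989/2190694933) = -331396164/312956419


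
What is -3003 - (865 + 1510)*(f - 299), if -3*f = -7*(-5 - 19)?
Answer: 840122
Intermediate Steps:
f = -56 (f = -(-7)*(-5 - 19)/3 = -(-7)*(-24)/3 = -⅓*168 = -56)
-3003 - (865 + 1510)*(f - 299) = -3003 - (865 + 1510)*(-56 - 299) = -3003 - 2375*(-355) = -3003 - 1*(-843125) = -3003 + 843125 = 840122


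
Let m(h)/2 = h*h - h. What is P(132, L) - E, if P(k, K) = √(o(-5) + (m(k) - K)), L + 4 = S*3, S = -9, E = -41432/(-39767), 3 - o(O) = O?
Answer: -41432/39767 + 3*√3847 ≈ 185.03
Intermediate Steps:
o(O) = 3 - O
m(h) = -2*h + 2*h² (m(h) = 2*(h*h - h) = 2*(h² - h) = -2*h + 2*h²)
E = 41432/39767 (E = -41432*(-1/39767) = 41432/39767 ≈ 1.0419)
L = -31 (L = -4 - 9*3 = -4 - 27 = -31)
P(k, K) = √(8 - K + 2*k*(-1 + k)) (P(k, K) = √((3 - 1*(-5)) + (2*k*(-1 + k) - K)) = √((3 + 5) + (-K + 2*k*(-1 + k))) = √(8 + (-K + 2*k*(-1 + k))) = √(8 - K + 2*k*(-1 + k)))
P(132, L) - E = √(8 - 1*(-31) + 2*132*(-1 + 132)) - 1*41432/39767 = √(8 + 31 + 2*132*131) - 41432/39767 = √(8 + 31 + 34584) - 41432/39767 = √34623 - 41432/39767 = 3*√3847 - 41432/39767 = -41432/39767 + 3*√3847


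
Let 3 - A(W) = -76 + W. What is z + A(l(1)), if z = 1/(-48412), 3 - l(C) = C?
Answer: 3727723/48412 ≈ 77.000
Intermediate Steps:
l(C) = 3 - C
A(W) = 79 - W (A(W) = 3 - (-76 + W) = 3 + (76 - W) = 79 - W)
z = -1/48412 ≈ -2.0656e-5
z + A(l(1)) = -1/48412 + (79 - (3 - 1*1)) = -1/48412 + (79 - (3 - 1)) = -1/48412 + (79 - 1*2) = -1/48412 + (79 - 2) = -1/48412 + 77 = 3727723/48412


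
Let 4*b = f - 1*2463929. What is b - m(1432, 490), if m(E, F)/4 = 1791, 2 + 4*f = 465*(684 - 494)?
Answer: -1235249/2 ≈ -6.1762e+5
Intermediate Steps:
f = 22087 (f = -1/2 + (465*(684 - 494))/4 = -1/2 + (465*190)/4 = -1/2 + (1/4)*88350 = -1/2 + 44175/2 = 22087)
m(E, F) = 7164 (m(E, F) = 4*1791 = 7164)
b = -1220921/2 (b = (22087 - 1*2463929)/4 = (22087 - 2463929)/4 = (1/4)*(-2441842) = -1220921/2 ≈ -6.1046e+5)
b - m(1432, 490) = -1220921/2 - 1*7164 = -1220921/2 - 7164 = -1235249/2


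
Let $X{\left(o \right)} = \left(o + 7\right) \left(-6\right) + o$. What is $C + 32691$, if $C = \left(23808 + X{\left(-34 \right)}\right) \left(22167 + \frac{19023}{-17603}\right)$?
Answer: $\frac{9340083784281}{17603} \approx 5.306 \cdot 10^{8}$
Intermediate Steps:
$X{\left(o \right)} = -42 - 5 o$ ($X{\left(o \right)} = \left(7 + o\right) \left(-6\right) + o = \left(-42 - 6 o\right) + o = -42 - 5 o$)
$C = \frac{9339508324608}{17603}$ ($C = \left(23808 - -128\right) \left(22167 + \frac{19023}{-17603}\right) = \left(23808 + \left(-42 + 170\right)\right) \left(22167 + 19023 \left(- \frac{1}{17603}\right)\right) = \left(23808 + 128\right) \left(22167 - \frac{19023}{17603}\right) = 23936 \cdot \frac{390186678}{17603} = \frac{9339508324608}{17603} \approx 5.3056 \cdot 10^{8}$)
$C + 32691 = \frac{9339508324608}{17603} + 32691 = \frac{9340083784281}{17603}$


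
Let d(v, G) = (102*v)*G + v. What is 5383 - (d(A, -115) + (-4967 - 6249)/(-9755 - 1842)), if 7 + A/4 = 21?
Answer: 7679603363/11597 ≈ 6.6221e+5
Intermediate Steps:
A = 56 (A = -28 + 4*21 = -28 + 84 = 56)
d(v, G) = v + 102*G*v (d(v, G) = 102*G*v + v = v + 102*G*v)
5383 - (d(A, -115) + (-4967 - 6249)/(-9755 - 1842)) = 5383 - (56*(1 + 102*(-115)) + (-4967 - 6249)/(-9755 - 1842)) = 5383 - (56*(1 - 11730) - 11216/(-11597)) = 5383 - (56*(-11729) - 11216*(-1/11597)) = 5383 - (-656824 + 11216/11597) = 5383 - 1*(-7617176712/11597) = 5383 + 7617176712/11597 = 7679603363/11597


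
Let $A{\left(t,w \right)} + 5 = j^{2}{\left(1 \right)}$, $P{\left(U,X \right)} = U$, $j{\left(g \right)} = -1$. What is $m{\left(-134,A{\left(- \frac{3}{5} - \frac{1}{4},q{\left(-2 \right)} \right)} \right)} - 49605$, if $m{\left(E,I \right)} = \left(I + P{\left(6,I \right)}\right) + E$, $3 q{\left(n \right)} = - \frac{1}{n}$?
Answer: $-49737$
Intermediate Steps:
$q{\left(n \right)} = - \frac{1}{3 n}$ ($q{\left(n \right)} = \frac{\left(-1\right) \frac{1}{n}}{3} = - \frac{1}{3 n}$)
$A{\left(t,w \right)} = -4$ ($A{\left(t,w \right)} = -5 + \left(-1\right)^{2} = -5 + 1 = -4$)
$m{\left(E,I \right)} = 6 + E + I$ ($m{\left(E,I \right)} = \left(I + 6\right) + E = \left(6 + I\right) + E = 6 + E + I$)
$m{\left(-134,A{\left(- \frac{3}{5} - \frac{1}{4},q{\left(-2 \right)} \right)} \right)} - 49605 = \left(6 - 134 - 4\right) - 49605 = -132 - 49605 = -49737$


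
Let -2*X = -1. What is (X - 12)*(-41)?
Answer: 943/2 ≈ 471.50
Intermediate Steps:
X = ½ (X = -½*(-1) = ½ ≈ 0.50000)
(X - 12)*(-41) = (½ - 12)*(-41) = -23/2*(-41) = 943/2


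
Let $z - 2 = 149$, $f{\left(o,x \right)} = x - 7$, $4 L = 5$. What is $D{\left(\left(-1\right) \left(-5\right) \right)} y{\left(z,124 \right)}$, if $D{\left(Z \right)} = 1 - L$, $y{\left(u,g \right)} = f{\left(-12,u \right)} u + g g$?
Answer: $-9280$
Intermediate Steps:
$L = \frac{5}{4}$ ($L = \frac{1}{4} \cdot 5 = \frac{5}{4} \approx 1.25$)
$f{\left(o,x \right)} = -7 + x$
$z = 151$ ($z = 2 + 149 = 151$)
$y{\left(u,g \right)} = g^{2} + u \left(-7 + u\right)$ ($y{\left(u,g \right)} = \left(-7 + u\right) u + g g = u \left(-7 + u\right) + g^{2} = g^{2} + u \left(-7 + u\right)$)
$D{\left(Z \right)} = - \frac{1}{4}$ ($D{\left(Z \right)} = 1 - \frac{5}{4} = - \frac{1}{4}$)
$D{\left(\left(-1\right) \left(-5\right) \right)} y{\left(z,124 \right)} = - \frac{124^{2} + 151 \left(-7 + 151\right)}{4} = - \frac{15376 + 151 \cdot 144}{4} = - \frac{15376 + 21744}{4} = \left(- \frac{1}{4}\right) 37120 = -9280$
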